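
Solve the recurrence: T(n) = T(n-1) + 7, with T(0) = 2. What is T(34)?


Unrolling the recurrence:
T(34) = T(33) + 7
       = T(32) + 7 + 7
       = T(31) + 7*3
       ...
       = T(0) + 7*34
       = 2 + 238 = 240


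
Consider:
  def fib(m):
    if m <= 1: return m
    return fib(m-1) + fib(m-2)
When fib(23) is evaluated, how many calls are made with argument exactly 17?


Let N(m) = number of times fib(m) is called while evaluating fib(23).
N(23) = 1 (the initial call).
N(22) = 1 (only fib(23) calls it).
For 1 <= m <= 21: fib(m) is called by fib(m+1) and fib(m+2), so
  N(m) = N(m+1) + N(m+2).
fib(0) is called only by fib(2), so N(0) = N(2).
Walk down from m=23:
  N(23)=1, N(22)=1, N(21)=2, N(20)=3, N(19)=5, N(18)=8, N(17)=13
N(17) = 13


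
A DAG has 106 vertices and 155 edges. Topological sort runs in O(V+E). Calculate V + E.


V = 106 (vertex processing)
E = 155 (edge processing)
V + E = 106 + 155 = 261


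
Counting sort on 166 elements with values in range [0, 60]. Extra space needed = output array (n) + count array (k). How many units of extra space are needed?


Output array size: 166 (to store sorted result)
Count array size: 61 (one slot per possible value, range 0 to 60)
Total extra space = 166 + 61 = 227


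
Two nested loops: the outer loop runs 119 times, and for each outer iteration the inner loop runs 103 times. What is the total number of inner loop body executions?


Outer loop: 119 iterations
Inner loop: 103 iterations per outer iteration
Total = 119 * 103 = 12257


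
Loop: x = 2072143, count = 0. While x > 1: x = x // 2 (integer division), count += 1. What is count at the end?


The variable x halves each step:
x = 2072143 -> 1036071 -> 518035 -> 259017 -> 129508 -> 64754 -> 32377 -> 16188 -> 8094 -> 4047 -> 2023 -> 1011 -> 505 -> 252 -> 126 -> 63 -> 31 -> 15 -> 7 -> 3 -> 1
Number of halvings = floor(log2(2072143)) = 20


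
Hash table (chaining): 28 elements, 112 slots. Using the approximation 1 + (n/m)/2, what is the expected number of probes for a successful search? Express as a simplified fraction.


Computing expected probes:
alpha = 28/112
= 1 + alpha/2
= 1 + 28/(2*112)
= (2*112 + 28) / (2*112)
= 252/224 = 9/8


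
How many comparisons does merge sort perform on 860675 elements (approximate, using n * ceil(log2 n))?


Recursion depth: ceil(log2(860675)) = 20
Each recursion level merges n = 860675 elements
Total = 860675 * 20 = 17213500


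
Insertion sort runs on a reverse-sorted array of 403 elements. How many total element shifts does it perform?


Sum of shifts = 1 + 2 + 3 + ... + 402
= 403 * 402 / 2
= 162006 / 2
= 81003


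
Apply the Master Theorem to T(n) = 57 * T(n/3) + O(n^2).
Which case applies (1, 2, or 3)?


The Master Theorem: T(n) = a*T(n/b) + O(n^c)
  a = 57, b = 3, c = 2
log_b(a) = log_3(57) ~ 3.68
Compare b^c with a: 3^2 = 9 < 57, so c < log_b(a).
Since c < log_b(a), Case 1 applies.
T(n) = O(n^(log_3 57)) ~ O(n^3.68)
Master Theorem case = 1


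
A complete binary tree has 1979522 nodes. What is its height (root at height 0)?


In a complete binary tree, level k holds nodes 2^k .. 2^(k+1)-1 (1-indexed).
Height = floor(log2(n)) = floor(log2(1979522)) = 20
Check: 2^20 = 1048576 <= 1979522 < 2097152 = 2^21


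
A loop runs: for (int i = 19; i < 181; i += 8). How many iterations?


Loop starts at i = 19, increments by 8, stops when i >= 181.
Number of iterations = ceil((181 - 19) / 8)
= ceil(162 / 8)
= 21


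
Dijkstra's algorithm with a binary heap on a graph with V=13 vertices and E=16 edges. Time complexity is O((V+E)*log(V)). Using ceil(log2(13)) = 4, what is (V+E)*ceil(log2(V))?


Dijkstra with a binary heap: each vertex is extracted once, each edge may relax once.
Each heap operation costs O(log V).
V + E = 13 + 16 = 29
ceil(log2(13)) = 4 (since 2^3 = 8 < 13 <= 16 = 2^4)
Total heap work = (V+E) * ceil(log2(V)) = 29 * 4 = 116


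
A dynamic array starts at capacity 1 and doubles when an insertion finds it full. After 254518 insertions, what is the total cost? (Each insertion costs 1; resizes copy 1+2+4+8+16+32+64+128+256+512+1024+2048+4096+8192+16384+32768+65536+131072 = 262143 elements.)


Insertion cost: 254518 (one per element)
Resizes occur just before inserting elements 2, 3, 5, 9, ...
Elements copied at each resize: 1 + 2 + 4 + 8 + 16 + 32 + 64 + 128 + 256 + 512 + 1024 + 2048 + 4096 + 8192 + 16384 + 32768 + 65536 + 131072
Sum of copies = 262143 (geometric series: 2^k - 1)
Total = 254518 + 262143 = 516661


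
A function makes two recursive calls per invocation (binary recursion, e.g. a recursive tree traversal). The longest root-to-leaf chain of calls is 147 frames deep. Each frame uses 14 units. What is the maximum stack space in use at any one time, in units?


Binary recursion: the two calls run one after the other, so only one root-to-leaf chain of frames is on the stack at a time.
Maximum depth (longest chain) = 147 frames
Each frame = 14 units
Max stack space = 147 * 14 = 2058


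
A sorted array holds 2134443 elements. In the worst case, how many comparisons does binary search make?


Halving sequence: 2134443 -> 1067221 -> 533610 -> 266805 -> 133402 -> 66701 -> 33350 -> 16675 -> 8337 -> 4168 -> 2084 -> 1042 -> 521 -> 260 -> 130 -> 65 -> 32 -> 16 -> 8 -> 4 -> 2 -> 1
Number of halvings = 21
Max comparisons = 21 + 1 = 22


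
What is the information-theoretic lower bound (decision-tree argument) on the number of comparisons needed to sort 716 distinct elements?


A binary decision tree of height h has at most 2^h leaves and needs at least n! of them, so h >= ceil(log2(n!)).
716! is far too large to multiply out, so use Stirling's series:
  ln(n!) ~ n ln n - n + (1/2) ln(2 pi n) + 1/(12n)  (error below 1/(360 n^3), negligible here)
  ln(716) = 6.5736802
  n ln n = 716 * 6.5736802 = 4706.7550
  (1/2) ln(2 pi * 716) = (1/2) ln(4498.7607) = 4.2058
  1/(12*716) = 0.0001
  ln(716!) ~ 4706.7550 - 716 + 4.2058 + 0.0001 = 3994.9609
Convert to base 2: log2(716!) = 3994.9609 / ln 2 = 3994.9609 / 0.69314718 = 5763.5103
ceil(5763.5103) = 5764


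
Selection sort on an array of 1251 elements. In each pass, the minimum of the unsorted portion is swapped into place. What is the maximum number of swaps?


Selection sort performs one swap per pass:
  Pass 1: find min in positions 0 to 1250, swap with position 0
  Pass 2: find min in positions 1 to 1250, swap with position 1
  Pass 3: find min in positions 2 to 1250, swap with position 2
  Pass 4: find min in positions 3 to 1250, swap with position 3
  Pass 5: find min in positions 4 to 1250, swap with position 4
  ... (1245 more passes)
Total passes (and swaps) = n - 1 = 1251 - 1 = 1250


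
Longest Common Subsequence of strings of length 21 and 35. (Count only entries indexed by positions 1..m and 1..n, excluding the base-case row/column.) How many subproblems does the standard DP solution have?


DP table indexed by positions in both strings.
First string: 21 positions
Second string: 35 positions
Total = 21 * 35 = 735


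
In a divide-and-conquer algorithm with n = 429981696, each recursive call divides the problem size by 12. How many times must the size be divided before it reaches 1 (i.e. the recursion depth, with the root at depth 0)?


Number of divisions = log_12(429981696)
Sizes: 429981696 -> 35831808 -> 2985984 -> 248832 -> 20736 -> 1728 -> 144 -> 12 -> 1 (8 divisions)
Recursion depth = 8


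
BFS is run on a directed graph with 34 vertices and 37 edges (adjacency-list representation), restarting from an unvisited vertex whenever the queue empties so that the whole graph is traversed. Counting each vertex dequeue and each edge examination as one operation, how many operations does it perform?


A full BFS traversal dequeues each vertex exactly once and examines each directed edge exactly once.
V = 34 (vertex processing cost)
E = 37 (edge examination cost)
Total operations proportional to V + E = 34 + 37 = 71


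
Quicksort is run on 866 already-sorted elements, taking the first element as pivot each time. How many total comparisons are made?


Sum of comparisons per partition:
865 + 864 + ... + 1 + 0
= 866 * (866 - 1) / 2
= 866 * 865 / 2
= 374545


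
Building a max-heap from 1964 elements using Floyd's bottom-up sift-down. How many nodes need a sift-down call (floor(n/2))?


In a heap of 1964 elements (0-indexed array):
  Last element index: 1963
  Parent of last element: floor((1963 - 1) / 2) = 981
  Internal nodes: indices 0 to 981
  Count = floor(1964/2) = 982


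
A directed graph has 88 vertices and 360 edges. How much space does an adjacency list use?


Adjacency list: one list head per vertex + one entry per edge
Vertex heads: 88
Edge entries: 360
Total = 88 + 360 = 448


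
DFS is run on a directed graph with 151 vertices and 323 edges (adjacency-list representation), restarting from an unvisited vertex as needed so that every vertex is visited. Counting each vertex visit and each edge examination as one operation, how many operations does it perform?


A full DFS traversal processes each vertex exactly once (push/pop on stack).
Each directed edge is examined once.
V = 151, E = 323
V + E = 474


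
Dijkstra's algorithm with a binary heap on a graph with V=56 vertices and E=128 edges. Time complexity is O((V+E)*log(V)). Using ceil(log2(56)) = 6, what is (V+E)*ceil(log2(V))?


Dijkstra with a binary heap: each vertex is extracted once, each edge may relax once.
Each heap operation costs O(log V).
V + E = 56 + 128 = 184
ceil(log2(56)) = 6 (since 2^5 = 32 < 56 <= 64 = 2^6)
Total heap work = (V+E) * ceil(log2(V)) = 184 * 6 = 1104


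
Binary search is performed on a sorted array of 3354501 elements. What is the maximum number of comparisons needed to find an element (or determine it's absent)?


Binary search halves the search space each comparison:
  Step 1: search space = 3354501 -> 1677250
  Step 2: search space = 1677250 -> 838625
  Step 3: search space = 838625 -> 419312
  Step 4: search space = 419312 -> 209656
  Step 5: search space = 209656 -> 104828
  Step 6: search space = 104828 -> 52414
  Step 7: search space = 52414 -> 26207
  Step 8: search space = 26207 -> 13103
  Step 9: search space = 13103 -> 6551
  Step 10: search space = 6551 -> 3275
  Step 11: search space = 3275 -> 1637
  Step 12: search space = 1637 -> 818
  Step 13: search space = 818 -> 409
  Step 14: search space = 409 -> 204
  Step 15: search space = 204 -> 102
  Step 16: search space = 102 -> 51
  Step 17: search space = 51 -> 25
  Step 18: search space = 25 -> 12
  Step 19: search space = 12 -> 6
  Step 20: search space = 6 -> 3
  Step 21: search space = 3 -> 1
  Step 22: search space = 1 (final check)
Maximum comparisons = floor(log2(3354501)) + 1 = 21 + 1 = 22


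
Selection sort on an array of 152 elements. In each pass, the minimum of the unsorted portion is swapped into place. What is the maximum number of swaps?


Selection sort performs one swap per pass:
  Pass 1: find min in positions 0 to 151, swap with position 0
  Pass 2: find min in positions 1 to 151, swap with position 1
  Pass 3: find min in positions 2 to 151, swap with position 2
  Pass 4: find min in positions 3 to 151, swap with position 3
  Pass 5: find min in positions 4 to 151, swap with position 4
  ... (146 more passes)
Total passes (and swaps) = n - 1 = 152 - 1 = 151


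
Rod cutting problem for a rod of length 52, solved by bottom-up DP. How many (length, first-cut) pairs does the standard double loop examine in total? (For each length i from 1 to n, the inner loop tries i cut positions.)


For each subproblem length i = 1..52, the inner loop considers i possible first cuts.
Total = 1 + 2 + ... + 52
= 52*(52+1)/2
= 52*53/2 = 1378


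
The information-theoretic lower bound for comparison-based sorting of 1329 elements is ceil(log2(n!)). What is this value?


A binary decision tree of height h has at most 2^h leaves and needs at least n! of them, so h >= ceil(log2(n!)).
1329! is far too large to multiply out, so use Stirling's series:
  ln(n!) ~ n ln n - n + (1/2) ln(2 pi n) + 1/(12n)  (error below 1/(360 n^3), negligible here)
  ln(1329) = 7.1921821
  n ln n = 1329 * 7.1921821 = 9558.4100
  (1/2) ln(2 pi * 1329) = (1/2) ln(8350.3533) = 4.5150
  1/(12*1329) = 0.0001
  ln(1329!) ~ 9558.4100 - 1329 + 4.5150 + 0.0001 = 8233.9251
Convert to base 2: log2(1329!) = 8233.9251 / ln 2 = 8233.9251 / 0.69314718 = 11879.0429
ceil(11879.0429) = 11880


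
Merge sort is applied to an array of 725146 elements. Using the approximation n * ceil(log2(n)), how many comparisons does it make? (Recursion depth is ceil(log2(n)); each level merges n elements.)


Merge sort divides the array into halves recursively.
Number of levels = ceil(log2(725146)) = 20
At each level, approximately n = 725146 comparisons are needed for merging.
Total comparisons ~ n * ceil(log2(n)) = 725146 * 20 = 14502920


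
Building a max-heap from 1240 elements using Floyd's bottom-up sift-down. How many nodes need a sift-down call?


In a heap of 1240 elements (0-indexed array):
  Last element index: 1239
  Parent of last element: floor((1239 - 1) / 2) = 619
  Internal nodes: indices 0 to 619
  Count = floor(1240/2) = 620


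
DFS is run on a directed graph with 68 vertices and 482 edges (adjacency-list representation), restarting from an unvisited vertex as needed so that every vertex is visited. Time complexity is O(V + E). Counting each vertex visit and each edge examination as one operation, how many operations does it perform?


A full DFS traversal processes each vertex exactly once (push/pop on stack).
Each directed edge is examined once.
V = 68, E = 482
V + E = 550


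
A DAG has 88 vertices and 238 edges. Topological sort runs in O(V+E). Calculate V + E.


V = 88 (vertex processing)
E = 238 (edge processing)
V + E = 88 + 238 = 326


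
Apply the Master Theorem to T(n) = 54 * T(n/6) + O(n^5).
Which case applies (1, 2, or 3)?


The Master Theorem: T(n) = a*T(n/b) + O(n^c)
  a = 54, b = 6, c = 5
log_b(a) = log_6(54) ~ 2.226
Compare b^c with a: 6^5 = 7776 > 54, so c > log_b(a).
Since c > log_b(a), Case 3 applies.
T(n) = O(n^5)
Master Theorem case = 3


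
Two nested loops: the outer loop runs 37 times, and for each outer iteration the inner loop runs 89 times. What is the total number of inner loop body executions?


Outer loop: 37 iterations
Inner loop: 89 iterations per outer iteration
Total = 37 * 89 = 3293


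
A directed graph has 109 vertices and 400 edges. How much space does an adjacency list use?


Adjacency list: one list head per vertex + one entry per edge
Vertex heads: 109
Edge entries: 400
Total = 109 + 400 = 509


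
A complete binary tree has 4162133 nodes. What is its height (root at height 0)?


In a complete binary tree, level k holds nodes 2^k .. 2^(k+1)-1 (1-indexed).
Height = floor(log2(n)) = floor(log2(4162133)) = 21
Check: 2^21 = 2097152 <= 4162133 < 4194304 = 2^22


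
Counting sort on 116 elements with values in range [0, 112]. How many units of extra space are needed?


Output array size: 116 (to store sorted result)
Count array size: 113 (one slot per possible value, range 0 to 112)
Total extra space = 116 + 113 = 229


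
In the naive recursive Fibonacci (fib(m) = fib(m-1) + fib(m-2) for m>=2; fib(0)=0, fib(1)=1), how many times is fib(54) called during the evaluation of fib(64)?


Let N(m) = number of times fib(m) is called while evaluating fib(64).
N(64) = 1 (the initial call).
N(63) = 1 (only fib(64) calls it).
For 1 <= m <= 62: fib(m) is called by fib(m+1) and fib(m+2), so
  N(m) = N(m+1) + N(m+2).
fib(0) is called only by fib(2), so N(0) = N(2).
Walk down from m=64:
  N(64)=1, N(63)=1, N(62)=2, N(61)=3, N(60)=5, N(59)=8, N(58)=13, N(57)=21, N(56)=34, N(55)=55, N(54)=89
N(54) = 89


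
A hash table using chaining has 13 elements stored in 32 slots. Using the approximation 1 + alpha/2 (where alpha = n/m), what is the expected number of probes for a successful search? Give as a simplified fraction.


Load factor alpha = n/m = 13/32
Expected probes = 1 + alpha/2 = 1 + 13/(2*32)
= 1 + 13/64
= 64/64 + 13/64
= 77/64


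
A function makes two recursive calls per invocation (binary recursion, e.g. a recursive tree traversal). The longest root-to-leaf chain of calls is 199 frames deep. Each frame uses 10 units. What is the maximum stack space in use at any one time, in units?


Binary recursion: the two calls run one after the other, so only one root-to-leaf chain of frames is on the stack at a time.
Maximum depth (longest chain) = 199 frames
Each frame = 10 units
Max stack space = 199 * 10 = 1990


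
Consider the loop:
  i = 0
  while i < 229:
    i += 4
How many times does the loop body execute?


Starting at i = 0, each iteration adds 4.
Iterations until i >= 229:
  Iteration 1: i = 0 -> i = 4
  Iteration 2: i = 4 -> i = 8
  Iteration 3: i = 8 -> i = 12
  Iteration 4: i = 12 -> i = 16
  Iteration 5: i = 16 -> i = 20
  Iteration 6: i = 20 -> i = 24
  Iteration 7: i = 24 -> i = 28
  Iteration 8: i = 28 -> i = 32
  ... continuing ...
Total iterations = ceil(229/4) = 58


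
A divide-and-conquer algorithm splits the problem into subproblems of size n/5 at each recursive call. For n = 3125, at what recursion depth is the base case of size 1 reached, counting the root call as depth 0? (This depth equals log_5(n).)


At each depth, the problem size is divided by 5:
  Depth 0: problem size = 3125
  Depth 1: problem size = 625
  Depth 2: problem size = 125
  Depth 3: problem size = 25
  Depth 4: problem size = 5
  Depth 5: problem size = 1 (base case)
The base case is reached at depth log_5(3125) = 5 (the tree has 6 levels counting depth 0, but the depth asked for is 5).
Recursion depth = 5


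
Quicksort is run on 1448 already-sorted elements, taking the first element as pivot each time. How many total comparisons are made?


Sum of comparisons per partition:
1447 + 1446 + ... + 1 + 0
= 1448 * (1448 - 1) / 2
= 1448 * 1447 / 2
= 1047628


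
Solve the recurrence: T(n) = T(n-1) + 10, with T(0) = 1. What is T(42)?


Unrolling the recurrence:
T(42) = T(41) + 10
       = T(40) + 10 + 10
       = T(39) + 10*3
       ...
       = T(0) + 10*42
       = 1 + 420 = 421


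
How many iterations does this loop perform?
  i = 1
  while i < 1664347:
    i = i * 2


The loop variable doubles each iteration:
i = 1 -> 2 -> 4 -> 8 -> 16 -> 32 -> 64 -> 128 -> 256 -> 512 -> 1024 -> 2048 -> 4096 -> 8192 -> 16384 -> 32768 -> 65536 -> 131072 -> 262144 -> 524288 -> 1048576 -> 2097152 (stop, 2097152 >= 1664347)
Number of doublings = ceil(log2(1664347)) = 21


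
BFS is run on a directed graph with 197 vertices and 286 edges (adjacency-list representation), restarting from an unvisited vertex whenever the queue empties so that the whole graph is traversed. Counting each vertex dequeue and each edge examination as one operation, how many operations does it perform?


A full BFS traversal dequeues each vertex exactly once and examines each directed edge exactly once.
V = 197 (vertex processing cost)
E = 286 (edge examination cost)
Total operations proportional to V + E = 197 + 286 = 483


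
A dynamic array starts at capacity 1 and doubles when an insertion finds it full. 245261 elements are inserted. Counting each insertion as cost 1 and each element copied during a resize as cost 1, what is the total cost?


n = 245261
Insertion costs: 245261
Resizes copy 1, 2, 4, ... up to the largest power of 2 that is <= n-1 = 245260, i.e. 131072.
Copy costs = 1 + 2 + 4 + 8 + 16 + 32 + 64 + 128 + 256 + 512 + 1024 + 2048 + 4096 + 8192 + 16384 + 32768 + 65536 + 131072 = 262143
Total = 245261 + 262143 = 507404


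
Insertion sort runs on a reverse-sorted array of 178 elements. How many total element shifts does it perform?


Sum of shifts = 1 + 2 + 3 + ... + 177
= 178 * 177 / 2
= 31506 / 2
= 15753


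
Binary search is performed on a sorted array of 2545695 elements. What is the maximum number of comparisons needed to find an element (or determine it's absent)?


Binary search halves the search space each comparison:
  Step 1: search space = 2545695 -> 1272847
  Step 2: search space = 1272847 -> 636423
  Step 3: search space = 636423 -> 318211
  Step 4: search space = 318211 -> 159105
  Step 5: search space = 159105 -> 79552
  Step 6: search space = 79552 -> 39776
  Step 7: search space = 39776 -> 19888
  Step 8: search space = 19888 -> 9944
  Step 9: search space = 9944 -> 4972
  Step 10: search space = 4972 -> 2486
  Step 11: search space = 2486 -> 1243
  Step 12: search space = 1243 -> 621
  Step 13: search space = 621 -> 310
  Step 14: search space = 310 -> 155
  Step 15: search space = 155 -> 77
  Step 16: search space = 77 -> 38
  Step 17: search space = 38 -> 19
  Step 18: search space = 19 -> 9
  Step 19: search space = 9 -> 4
  Step 20: search space = 4 -> 2
  Step 21: search space = 2 -> 1
  Step 22: search space = 1 (final check)
Maximum comparisons = floor(log2(2545695)) + 1 = 21 + 1 = 22


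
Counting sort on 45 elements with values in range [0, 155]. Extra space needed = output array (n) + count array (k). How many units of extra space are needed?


Output array size: 45 (to store sorted result)
Count array size: 156 (one slot per possible value, range 0 to 155)
Total extra space = 45 + 156 = 201


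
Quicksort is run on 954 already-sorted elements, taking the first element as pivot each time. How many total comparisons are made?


Sum of comparisons per partition:
953 + 952 + ... + 1 + 0
= 954 * (954 - 1) / 2
= 954 * 953 / 2
= 454581


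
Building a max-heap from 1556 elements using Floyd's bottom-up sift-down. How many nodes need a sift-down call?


In a heap of 1556 elements (0-indexed array):
  Last element index: 1555
  Parent of last element: floor((1555 - 1) / 2) = 777
  Internal nodes: indices 0 to 777
  Count = floor(1556/2) = 778


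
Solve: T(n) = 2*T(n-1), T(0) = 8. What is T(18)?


Unrolling:
T(18) = 2*T(17) = 2^2*T(16) = ... = 2^18*T(0)
= 2^18 * 8
= 262144 * 8 = 2097152


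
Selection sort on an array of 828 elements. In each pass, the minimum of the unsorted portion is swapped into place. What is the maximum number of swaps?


Selection sort performs one swap per pass:
  Pass 1: find min in positions 0 to 827, swap with position 0
  Pass 2: find min in positions 1 to 827, swap with position 1
  Pass 3: find min in positions 2 to 827, swap with position 2
  Pass 4: find min in positions 3 to 827, swap with position 3
  Pass 5: find min in positions 4 to 827, swap with position 4
  ... (822 more passes)
Total passes (and swaps) = n - 1 = 828 - 1 = 827


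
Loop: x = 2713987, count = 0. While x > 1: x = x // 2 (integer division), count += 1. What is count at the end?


The variable x halves each step:
x = 2713987 -> 1356993 -> 678496 -> 339248 -> 169624 -> 84812 -> 42406 -> 21203 -> 10601 -> 5300 -> 2650 -> 1325 -> 662 -> 331 -> 165 -> 82 -> 41 -> 20 -> 10 -> 5 -> 2 -> 1
Number of halvings = floor(log2(2713987)) = 21


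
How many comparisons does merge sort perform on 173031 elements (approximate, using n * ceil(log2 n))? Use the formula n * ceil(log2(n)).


Recursion depth: ceil(log2(173031)) = 18
Each recursion level merges n = 173031 elements
Total = 173031 * 18 = 3114558


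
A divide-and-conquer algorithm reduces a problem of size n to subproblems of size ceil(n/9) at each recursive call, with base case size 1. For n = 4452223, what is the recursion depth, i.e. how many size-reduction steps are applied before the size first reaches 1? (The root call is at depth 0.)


Each step divides the size by 9 (rounding up); after k steps the size is ceil(n/9^k), which equals 1 exactly when 9^k >= n.
So the depth is the smallest k with 9^k >= 4452223, i.e. ceil(log_9(4452223)).
9^6 = 531441 < 4452223 <= 4782969 = 9^7
Recursion depth = 7


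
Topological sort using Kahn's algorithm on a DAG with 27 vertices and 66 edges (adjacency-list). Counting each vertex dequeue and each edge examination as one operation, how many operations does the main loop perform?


Kahn's algorithm:
  1. Compute in-degrees: O(V + E)
  2. Process queue: each vertex dequeued once (O(V))
     each edge examined once (O(E))
Total = V + E = 27 + 66 = 93


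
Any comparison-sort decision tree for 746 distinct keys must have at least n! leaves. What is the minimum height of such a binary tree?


A binary decision tree of height h has at most 2^h leaves and needs at least n! of them, so h >= ceil(log2(n!)).
746! is far too large to multiply out, so use Stirling's series:
  ln(n!) ~ n ln n - n + (1/2) ln(2 pi n) + 1/(12n)  (error below 1/(360 n^3), negligible here)
  ln(746) = 6.6147256
  n ln n = 746 * 6.6147256 = 4934.5853
  (1/2) ln(2 pi * 746) = (1/2) ln(4687.2562) = 4.2263
  1/(12*746) = 0.0001
  ln(746!) ~ 4934.5853 - 746 + 4.2263 + 0.0001 = 4192.8117
Convert to base 2: log2(746!) = 4192.8117 / ln 2 = 4192.8117 / 0.69314718 = 6048.9487
ceil(6048.9487) = 6049


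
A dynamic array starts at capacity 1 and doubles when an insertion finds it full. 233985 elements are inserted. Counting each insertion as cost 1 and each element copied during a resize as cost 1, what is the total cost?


n = 233985
Insertion costs: 233985
Resizes copy 1, 2, 4, ... up to the largest power of 2 that is <= n-1 = 233984, i.e. 131072.
Copy costs = 1 + 2 + 4 + 8 + 16 + 32 + 64 + 128 + 256 + 512 + 1024 + 2048 + 4096 + 8192 + 16384 + 32768 + 65536 + 131072 = 262143
Total = 233985 + 262143 = 496128


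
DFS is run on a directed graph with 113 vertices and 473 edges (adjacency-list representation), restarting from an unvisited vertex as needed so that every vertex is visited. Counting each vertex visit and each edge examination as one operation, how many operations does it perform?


A full DFS traversal processes each vertex exactly once (push/pop on stack).
Each directed edge is examined once.
V = 113, E = 473
V + E = 586


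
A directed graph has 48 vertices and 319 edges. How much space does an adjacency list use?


Adjacency list: one list head per vertex + one entry per edge
Vertex heads: 48
Edge entries: 319
Total = 48 + 319 = 367


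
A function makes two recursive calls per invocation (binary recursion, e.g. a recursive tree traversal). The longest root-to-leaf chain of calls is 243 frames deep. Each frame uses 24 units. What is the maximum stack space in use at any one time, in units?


Binary recursion: the two calls run one after the other, so only one root-to-leaf chain of frames is on the stack at a time.
Maximum depth (longest chain) = 243 frames
Each frame = 24 units
Max stack space = 243 * 24 = 5832


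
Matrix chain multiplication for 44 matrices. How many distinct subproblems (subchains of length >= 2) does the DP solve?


Subproblems are indexed by (i, j) where i < j.
Number of such pairs = n*(n-1)/2
= 44 * 43 / 2
= 946


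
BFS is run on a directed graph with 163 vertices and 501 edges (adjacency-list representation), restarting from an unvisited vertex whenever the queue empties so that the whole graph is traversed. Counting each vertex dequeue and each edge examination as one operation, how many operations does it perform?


A full BFS traversal dequeues each vertex exactly once and examines each directed edge exactly once.
V = 163 (vertex processing cost)
E = 501 (edge examination cost)
Total operations proportional to V + E = 163 + 501 = 664


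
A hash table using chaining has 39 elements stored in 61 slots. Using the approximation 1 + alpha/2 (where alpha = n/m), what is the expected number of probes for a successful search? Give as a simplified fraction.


Load factor alpha = n/m = 39/61
Expected probes = 1 + alpha/2 = 1 + 39/(2*61)
= 1 + 39/122
= 122/122 + 39/122
= 161/122


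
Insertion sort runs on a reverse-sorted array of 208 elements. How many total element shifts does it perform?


Sum of shifts = 1 + 2 + 3 + ... + 207
= 208 * 207 / 2
= 43056 / 2
= 21528


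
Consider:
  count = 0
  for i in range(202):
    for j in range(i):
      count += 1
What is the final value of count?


For each i, the inner loop runs i times:
  i=0: inner runs 0 times
  i=1: inner runs 1 time
  i=2: inner runs 2 times
  i=3: inner runs 3 times
  i=4: inner runs 4 times
  i=5: inner runs 5 times
  i=6: inner runs 6 times
  i=7: inner runs 7 times
  ...
Total = 0 + 1 + 2 + ... + 201 = 202*(202-1)/2 = 20301


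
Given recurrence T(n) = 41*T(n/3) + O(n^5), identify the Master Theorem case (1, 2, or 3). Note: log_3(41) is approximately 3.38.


Master Theorem parameters: a=41, b=3, c=5
log_b(a) = 3.38
Compare b^c with a: 3^5 = 243 > 41, so c > log_b(a).
Comparing c=5 vs log_b(a)=3.38:
5 > 3.38 => Case 3
Result: T(n) = O(n^5)
Master Theorem case = 3


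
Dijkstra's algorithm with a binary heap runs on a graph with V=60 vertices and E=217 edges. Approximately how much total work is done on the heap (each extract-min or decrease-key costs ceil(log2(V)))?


Dijkstra with a binary heap: each vertex is extracted once, each edge may relax once.
Each heap operation costs O(log V).
V + E = 60 + 217 = 277
ceil(log2(60)) = 6 (since 2^5 = 32 < 60 <= 64 = 2^6)
Total heap work = (V+E) * ceil(log2(V)) = 277 * 6 = 1662


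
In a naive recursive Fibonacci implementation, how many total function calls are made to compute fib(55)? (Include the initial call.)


Let C(m) = total calls to evaluate fib(m). Then C(0)=C(1)=1, and
C(m) = 1 + C(m-1) + C(m-2) for m >= 2.
Build the table (each entry = 1 + previous two):
  C(0) = 1
  C(1) = 1
  C(2) = 1 + 1 + 1 = 3
  C(3) = 1 + 3 + 1 = 5
  C(4) = 1 + 5 + 3 = 9
  C(5) = 1 + 9 + 5 = 15
  C(6) = 1 + 15 + 9 = 25
  C(7) = 1 + 25 + 15 = 41
  C(8) = 1 + 41 + 25 = 67
  C(9) = 1 + 67 + 41 = 109
  C(10) = 1 + 109 + 67 = 177
  C(11) = 1 + 177 + 109 = 287
  C(12) = 1 + 287 + 177 = 465
  C(13) = 1 + 465 + 287 = 753
  C(14) = 1 + 753 + 465 = 1219
  C(15) = 1 + 1219 + 753 = 1973
  C(16) = 1 + 1973 + 1219 = 3193
  C(17) = 1 + 3193 + 1973 = 5167
  C(18) = 1 + 5167 + 3193 = 8361
  C(19) = 1 + 8361 + 5167 = 13529
  C(20) = 1 + 13529 + 8361 = 21891
  C(21) = 1 + 21891 + 13529 = 35421
  C(22) = 1 + 35421 + 21891 = 57313
  C(23) = 1 + 57313 + 35421 = 92735
  C(24) = 1 + 92735 + 57313 = 150049
  C(25) = 1 + 150049 + 92735 = 242785
  C(26) = 1 + 242785 + 150049 = 392835
  C(27) = 1 + 392835 + 242785 = 635621
  C(28) = 1 + 635621 + 392835 = 1028457
  C(29) = 1 + 1028457 + 635621 = 1664079
  C(30) = 1 + 1664079 + 1028457 = 2692537
  C(31) = 1 + 2692537 + 1664079 = 4356617
  C(32) = 1 + 4356617 + 2692537 = 7049155
  C(33) = 1 + 7049155 + 4356617 = 11405773
  C(34) = 1 + 11405773 + 7049155 = 18454929
  C(35) = 1 + 18454929 + 11405773 = 29860703
  C(36) = 1 + 29860703 + 18454929 = 48315633
  C(37) = 1 + 48315633 + 29860703 = 78176337
  C(38) = 1 + 78176337 + 48315633 = 126491971
  C(39) = 1 + 126491971 + 78176337 = 204668309
  C(40) = 1 + 204668309 + 126491971 = 331160281
  C(41) = 1 + 331160281 + 204668309 = 535828591
  C(42) = 1 + 535828591 + 331160281 = 866988873
  C(43) = 1 + 866988873 + 535828591 = 1402817465
  C(44) = 1 + 1402817465 + 866988873 = 2269806339
  C(45) = 1 + 2269806339 + 1402817465 = 3672623805
  C(46) = 1 + 3672623805 + 2269806339 = 5942430145
  C(47) = 1 + 5942430145 + 3672623805 = 9615053951
  C(48) = 1 + 9615053951 + 5942430145 = 15557484097
  C(49) = 1 + 15557484097 + 9615053951 = 25172538049
  C(50) = 1 + 25172538049 + 15557484097 = 40730022147
  C(51) = 1 + 40730022147 + 25172538049 = 65902560197
  C(52) = 1 + 65902560197 + 40730022147 = 106632582345
  C(53) = 1 + 106632582345 + 65902560197 = 172535142543
  C(54) = 1 + 172535142543 + 106632582345 = 279167724889
  C(55) = 1 + 279167724889 + 172535142543 = 451702867433
Total calls for fib(55) = 451702867433


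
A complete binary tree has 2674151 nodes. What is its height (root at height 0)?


In a complete binary tree, level k holds nodes 2^k .. 2^(k+1)-1 (1-indexed).
Height = floor(log2(n)) = floor(log2(2674151)) = 21
Check: 2^21 = 2097152 <= 2674151 < 4194304 = 2^22


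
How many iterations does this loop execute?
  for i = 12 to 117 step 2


The loop variable i takes values starting at 12 and increments by 2 each iteration.
Sequence: i = 12, 14, 16, 18, 20, 22, 24, 26, 28, ...
The upper bound 117 is inclusive, so the count is floor((last - first) / step) + 1:
floor((117 - 12) / 2) + 1 = floor(105/2) + 1 = 52 + 1 = 53


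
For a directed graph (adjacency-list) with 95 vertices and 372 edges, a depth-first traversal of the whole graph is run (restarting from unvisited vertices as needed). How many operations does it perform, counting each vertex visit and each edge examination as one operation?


A full DFS traversal visits each vertex once and examines each edge once.
V = 95
E = 372
Sum = 95 + 372 = 467


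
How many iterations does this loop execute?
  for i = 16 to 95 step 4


The loop variable i takes values starting at 16 and increments by 4 each iteration.
Sequence: i = 16, 20, 24, 28, 32, 36, 40, 44, 48, ...
The upper bound 95 is inclusive, so the count is floor((last - first) / step) + 1:
floor((95 - 16) / 4) + 1 = floor(79/4) + 1 = 19 + 1 = 20


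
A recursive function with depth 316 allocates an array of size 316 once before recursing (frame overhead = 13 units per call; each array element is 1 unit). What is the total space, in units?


Array allocation: 316 units (allocated once)
Stack frames: 316 deep * 13 per frame = 4108 units
Total = 316 + 4108 = 4424


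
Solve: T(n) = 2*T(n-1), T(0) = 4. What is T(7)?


Unrolling:
T(7) = 2*T(6) = 2^2*T(5) = ... = 2^7*T(0)
= 2^7 * 4
= 128 * 4 = 512


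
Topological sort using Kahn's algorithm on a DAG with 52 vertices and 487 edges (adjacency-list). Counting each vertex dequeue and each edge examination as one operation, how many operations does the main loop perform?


Kahn's algorithm:
  1. Compute in-degrees: O(V + E)
  2. Process queue: each vertex dequeued once (O(V))
     each edge examined once (O(E))
Total = V + E = 52 + 487 = 539


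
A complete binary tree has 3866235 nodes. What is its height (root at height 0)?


In a complete binary tree, level k holds nodes 2^k .. 2^(k+1)-1 (1-indexed).
Height = floor(log2(n)) = floor(log2(3866235)) = 21
Check: 2^21 = 2097152 <= 3866235 < 4194304 = 2^22


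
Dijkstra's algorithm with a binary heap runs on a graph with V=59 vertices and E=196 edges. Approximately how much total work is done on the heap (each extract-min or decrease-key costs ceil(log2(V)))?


Dijkstra with a binary heap: each vertex is extracted once, each edge may relax once.
Each heap operation costs O(log V).
V + E = 59 + 196 = 255
ceil(log2(59)) = 6 (since 2^5 = 32 < 59 <= 64 = 2^6)
Total heap work = (V+E) * ceil(log2(V)) = 255 * 6 = 1530


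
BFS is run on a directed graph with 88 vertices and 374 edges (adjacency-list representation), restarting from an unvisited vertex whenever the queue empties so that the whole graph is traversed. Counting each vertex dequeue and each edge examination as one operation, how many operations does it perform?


A full BFS traversal dequeues each vertex exactly once and examines each directed edge exactly once.
V = 88 (vertex processing cost)
E = 374 (edge examination cost)
Total operations proportional to V + E = 88 + 374 = 462


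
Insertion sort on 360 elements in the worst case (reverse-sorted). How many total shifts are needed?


In the worst case (reverse-sorted), each element shifts past all previous:
  Element 1: 1 shifts
  Element 2: 2 shifts
  Element 3: 3 shifts
  Element 4: 4 shifts
  Element 5: 5 shifts
  ...
  Element 359: 359 shifts
Total = 1 + 2 + ... + 359
= 360*(360-1)/2 = 64620


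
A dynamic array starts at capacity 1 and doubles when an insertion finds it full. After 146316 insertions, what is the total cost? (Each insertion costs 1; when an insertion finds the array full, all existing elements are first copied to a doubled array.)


Insertion cost: 146316 (one per element)
Resizes occur just before inserting elements 2, 3, 5, 9, ...
Elements copied at each resize: 1 + 2 + 4 + 8 + 16 + 32 + 64 + 128 + 256 + 512 + 1024 + 2048 + 4096 + 8192 + 16384 + 32768 + 65536 + 131072
Sum of copies = 262143 (geometric series: 2^k - 1)
Total = 146316 + 262143 = 408459


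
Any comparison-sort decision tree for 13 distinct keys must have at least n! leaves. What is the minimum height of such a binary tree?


A binary decision tree of height h has at most 2^h leaves and needs at least n! of them, so h >= ceil(log2(n!)).
Compute 13! as a running product:
  x2 = 2, x3 = 6, x4 = 24, x5 = 120
  x6 = 720, x7 = 5040, x8 = 40320, x9 = 362880
  x10 = 3628800, x11 = 39916800, x12 = 479001600, x13 = 6227020800
13! = 6227020800
Bracket between powers of 2:
  2^32 = 4294967296 < 6227020800 <= 8589934592 = 2^33
So ceil(log2(13!)) = 33


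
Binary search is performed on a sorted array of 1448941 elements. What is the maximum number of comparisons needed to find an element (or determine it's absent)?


Binary search halves the search space each comparison:
  Step 1: search space = 1448941 -> 724470
  Step 2: search space = 724470 -> 362235
  Step 3: search space = 362235 -> 181117
  Step 4: search space = 181117 -> 90558
  Step 5: search space = 90558 -> 45279
  Step 6: search space = 45279 -> 22639
  Step 7: search space = 22639 -> 11319
  Step 8: search space = 11319 -> 5659
  Step 9: search space = 5659 -> 2829
  Step 10: search space = 2829 -> 1414
  Step 11: search space = 1414 -> 707
  Step 12: search space = 707 -> 353
  Step 13: search space = 353 -> 176
  Step 14: search space = 176 -> 88
  Step 15: search space = 88 -> 44
  Step 16: search space = 44 -> 22
  Step 17: search space = 22 -> 11
  Step 18: search space = 11 -> 5
  Step 19: search space = 5 -> 2
  Step 20: search space = 2 -> 1
  Step 21: search space = 1 (final check)
Maximum comparisons = floor(log2(1448941)) + 1 = 20 + 1 = 21


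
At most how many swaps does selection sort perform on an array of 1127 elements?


Each of the 1126 passes places one element in its final position.
Pass 1: swap minimum into position 0
Pass 2: swap minimum of remaining into position 1
...
Pass 1126: last two elements, one swap
Maximum swaps = 1127 - 1 = 1126


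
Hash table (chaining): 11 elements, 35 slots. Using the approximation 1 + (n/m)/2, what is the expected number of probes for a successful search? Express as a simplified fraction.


Computing expected probes:
alpha = 11/35
= 1 + alpha/2
= 1 + 11/(2*35)
= (2*35 + 11) / (2*35)
= 81/70


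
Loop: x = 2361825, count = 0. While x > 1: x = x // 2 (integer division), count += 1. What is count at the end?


The variable x halves each step:
x = 2361825 -> 1180912 -> 590456 -> 295228 -> 147614 -> 73807 -> 36903 -> 18451 -> 9225 -> 4612 -> 2306 -> 1153 -> 576 -> 288 -> 144 -> 72 -> 36 -> 18 -> 9 -> 4 -> 2 -> 1
Number of halvings = floor(log2(2361825)) = 21


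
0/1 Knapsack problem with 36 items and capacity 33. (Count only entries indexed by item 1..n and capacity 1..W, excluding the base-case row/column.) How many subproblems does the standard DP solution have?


The DP table is indexed by (item, capacity).
Rows: 36 items
Columns: 33 capacity values (1 to W)
Total subproblems = 36 * 33 = 1188


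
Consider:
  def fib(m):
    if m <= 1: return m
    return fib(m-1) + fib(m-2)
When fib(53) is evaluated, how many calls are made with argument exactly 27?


Let N(m) = number of times fib(m) is called while evaluating fib(53).
N(53) = 1 (the initial call).
N(52) = 1 (only fib(53) calls it).
For 1 <= m <= 51: fib(m) is called by fib(m+1) and fib(m+2), so
  N(m) = N(m+1) + N(m+2).
fib(0) is called only by fib(2), so N(0) = N(2).
Walk down from m=53:
  N(53)=1, N(52)=1, N(51)=2, N(50)=3, N(49)=5, N(48)=8, N(47)=13, N(46)=21, N(45)=34, N(44)=55, N(43)=89, N(42)=144, N(41)=233, N(40)=377, N(39)=610, N(38)=987, N(37)=1597, N(36)=2584, N(35)=4181, N(34)=6765, N(33)=10946, N(32)=17711, N(31)=28657, N(30)=46368, N(29)=75025, N(28)=121393, N(27)=196418
N(27) = 196418


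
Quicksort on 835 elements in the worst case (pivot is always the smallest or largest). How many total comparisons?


In the worst case, each partition step picks the worst pivot:
  Partition 1: 834 comparisons (n-1 elements to compare)
  Partition 2: 833 comparisons
  Partition 3: 832 comparisons
  Partition 4: 831 comparisons
  Partition 5: 830 comparisons
  ...
  Last partition: 0 comparisons
Total = (n-1) + (n-2) + ... + 1 + 0 = n*(n-1)/2
= 835*834/2 = 348195
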